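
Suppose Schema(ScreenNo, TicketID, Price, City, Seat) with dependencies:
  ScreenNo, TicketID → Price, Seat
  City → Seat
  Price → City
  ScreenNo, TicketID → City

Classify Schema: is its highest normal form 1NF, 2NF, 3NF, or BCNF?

2NF

Candidate key: {ScreenNo, TicketID}. Prime attributes: {ScreenNo, TicketID}.
City → Seat breaks BCNF: {City}⁺ = {City, Seat}, so {City} is not a superkey.
City → Seat determines the non-prime attribute {Seat} from a non-superkey — 3NF is violated.
No proper subset of a key has a non-prime attribute in its closure, so there is no partial dependency; 2NF holds.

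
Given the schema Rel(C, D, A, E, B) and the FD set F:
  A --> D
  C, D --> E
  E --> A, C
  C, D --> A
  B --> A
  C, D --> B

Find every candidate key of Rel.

{E}⁺ = {A, B, C, D, E}, which is every attribute, so {E} is a candidate key.
{A, C}⁺ = {A, B, C, D, E}, which is every attribute, so {A, C} is a candidate key.
{B, C}⁺ = {A, B, C, D, E}, which is every attribute, so {B, C} is a candidate key.
{C, D}⁺ = {A, B, C, D, E}, which is every attribute, so {C, D} is a candidate key.
These are minimal and exhaustive — every other superkey contains one of them.

{A, C}, {B, C}, {C, D}, {E}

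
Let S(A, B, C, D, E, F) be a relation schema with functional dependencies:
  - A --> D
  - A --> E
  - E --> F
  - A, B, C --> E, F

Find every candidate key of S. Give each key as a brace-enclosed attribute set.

{A, B, C}

No FD produces {A, B, C}, so they must be in every candidate key.
{A, B, C}⁺ = {A, B, C, D, E, F} — all of the relation — so {A, B, C} is a candidate key.
Every other attribute set either contains this one or has a smaller closure.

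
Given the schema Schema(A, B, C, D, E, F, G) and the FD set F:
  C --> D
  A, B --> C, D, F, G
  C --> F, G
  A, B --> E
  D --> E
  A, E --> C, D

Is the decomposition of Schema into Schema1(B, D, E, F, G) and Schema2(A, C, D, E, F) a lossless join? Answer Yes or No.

Schema1 ∩ Schema2 = {D, E, F}; its closure under F is {D, E, F}.
Schema1 ⊄ {D, E, F} and Schema2 ⊄ {D, E, F}, so the split is lossy.

No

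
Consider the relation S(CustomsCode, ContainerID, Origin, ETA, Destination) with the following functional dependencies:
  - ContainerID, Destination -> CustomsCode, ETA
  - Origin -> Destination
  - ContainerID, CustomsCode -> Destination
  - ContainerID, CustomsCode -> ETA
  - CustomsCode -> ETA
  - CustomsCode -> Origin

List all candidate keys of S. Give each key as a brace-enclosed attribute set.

{ContainerID, CustomsCode}, {ContainerID, Destination}, {ContainerID, Origin}

Attributes never on any right-hand side: {ContainerID} — every candidate key must contain it.
{ContainerID, CustomsCode}⁺ = {ContainerID, CustomsCode, Destination, ETA, Origin}, which is every attribute, so {ContainerID, CustomsCode} is a candidate key.
{ContainerID, Destination}⁺ = {ContainerID, CustomsCode, Destination, ETA, Origin}, which is every attribute, so {ContainerID, Destination} is a candidate key.
{ContainerID, Origin}⁺ = {ContainerID, CustomsCode, Destination, ETA, Origin}, which is every attribute, so {ContainerID, Origin} is a candidate key.
Any other superkey properly contains one of these, so there are no further candidate keys.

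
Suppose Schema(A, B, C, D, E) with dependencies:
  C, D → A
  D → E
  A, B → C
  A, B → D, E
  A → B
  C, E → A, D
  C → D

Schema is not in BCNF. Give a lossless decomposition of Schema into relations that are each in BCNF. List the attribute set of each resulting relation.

Candidate keys of the original relation: {A}, {C}.
In {A, B, C, D, E}, {D} is not a superkey ({D}⁺ restricted to this set is {D, E}), so split on D → E into {D, E} and {A, B, C, D}.
{D, E} is in BCNF.
{A, B, C, D} is in BCNF.

{A, B, C, D}; {D, E}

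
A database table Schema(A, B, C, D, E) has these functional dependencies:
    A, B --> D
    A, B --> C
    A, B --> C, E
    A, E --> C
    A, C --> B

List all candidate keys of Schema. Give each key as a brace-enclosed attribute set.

No FD produces {A}, so it must be in every candidate key.
Closure of {A, B} is {A, B, C, D, E}, the whole schema; {A, B} is a candidate key.
Closure of {A, C} is {A, B, C, D, E}, the whole schema; {A, C} is a candidate key.
Closure of {A, E} is {A, B, C, D, E}, the whole schema; {A, E} is a candidate key.
These are minimal and exhaustive — every other superkey contains one of them.

{A, B}, {A, C}, {A, E}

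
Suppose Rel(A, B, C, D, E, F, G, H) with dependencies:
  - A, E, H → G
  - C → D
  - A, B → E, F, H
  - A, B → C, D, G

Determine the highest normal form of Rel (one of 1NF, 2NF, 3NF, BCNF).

2NF

Candidate key: {A, B}. Prime attributes: {A, B}.
A, E, H → G breaks BCNF: {A, E, H}⁺ = {A, E, G, H}, so {A, E, H} is not a superkey.
A, E, H → G determines the non-prime attribute {G} from a non-superkey — 3NF is violated.
No proper subset of a key has a non-prime attribute in its closure, so there is no partial dependency; 2NF holds.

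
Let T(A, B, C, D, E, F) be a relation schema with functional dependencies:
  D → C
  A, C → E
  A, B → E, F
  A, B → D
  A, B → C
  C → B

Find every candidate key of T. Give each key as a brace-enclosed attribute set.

{A, B}, {A, C}, {A, D}

Attributes never on any right-hand side: {A} — every candidate key must contain it.
{A, B} is a candidate key since {A, B}⁺ = {A, B, C, D, E, F} covers every attribute.
{A, C} is a candidate key since {A, C}⁺ = {A, B, C, D, E, F} covers every attribute.
{A, D} is a candidate key since {A, D}⁺ = {A, B, C, D, E, F} covers every attribute.
No proper subset of any of these is a key, and no other minimal superkey exists.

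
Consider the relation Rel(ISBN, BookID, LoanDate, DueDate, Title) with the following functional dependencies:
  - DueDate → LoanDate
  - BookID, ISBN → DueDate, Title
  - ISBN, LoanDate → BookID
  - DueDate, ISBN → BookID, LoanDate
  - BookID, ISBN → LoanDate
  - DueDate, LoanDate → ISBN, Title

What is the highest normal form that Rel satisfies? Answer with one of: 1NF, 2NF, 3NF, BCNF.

BCNF

Candidate keys: {BookID, ISBN}, {DueDate}, {ISBN, LoanDate}. Prime attributes: {BookID, DueDate, ISBN, LoanDate}.
Each dependency's left side is a superkey — BCNF holds.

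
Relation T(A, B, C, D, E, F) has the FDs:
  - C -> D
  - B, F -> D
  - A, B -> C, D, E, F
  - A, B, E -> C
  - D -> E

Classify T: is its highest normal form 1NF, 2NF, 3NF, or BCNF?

Candidate key: {A, B}. Prime attributes: {A, B}.
For C -> D we have {C}⁺ = {C, D, E}; {C} is not a superkey, so BCNF fails.
Because {D} is non-prime and the left side of C -> D is not a superkey, the relation is not in 3NF.
Checking every proper subset of each key, none determines a non-prime attribute — 2NF is satisfied.

2NF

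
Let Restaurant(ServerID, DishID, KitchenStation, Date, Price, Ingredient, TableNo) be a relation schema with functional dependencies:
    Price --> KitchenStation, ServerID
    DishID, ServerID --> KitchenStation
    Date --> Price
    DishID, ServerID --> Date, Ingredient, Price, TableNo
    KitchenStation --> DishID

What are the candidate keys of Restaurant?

{Date}, {DishID, ServerID}, {KitchenStation, ServerID}, {Price}

{Date} is a candidate key since {Date}⁺ = {Date, DishID, Ingredient, KitchenStation, Price, ServerID, TableNo} covers every attribute.
{Price} is a candidate key since {Price}⁺ = {Date, DishID, Ingredient, KitchenStation, Price, ServerID, TableNo} covers every attribute.
{DishID, ServerID} is a candidate key since {DishID, ServerID}⁺ = {Date, DishID, Ingredient, KitchenStation, Price, ServerID, TableNo} covers every attribute.
{KitchenStation, ServerID} is a candidate key since {KitchenStation, ServerID}⁺ = {Date, DishID, Ingredient, KitchenStation, Price, ServerID, TableNo} covers every attribute.
No proper subset of any of these is a key, and no other minimal superkey exists.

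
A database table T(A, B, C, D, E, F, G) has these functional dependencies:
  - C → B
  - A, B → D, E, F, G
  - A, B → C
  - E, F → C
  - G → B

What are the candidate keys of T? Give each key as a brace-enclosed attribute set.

{A, B}, {A, C}, {A, E, F}, {A, G}

Attributes never on any right-hand side: {A} — every candidate key must contain it.
{A, B}⁺ = {A, B, C, D, E, F, G}, which is every attribute, so {A, B} is a candidate key.
{A, C}⁺ = {A, B, C, D, E, F, G}, which is every attribute, so {A, C} is a candidate key.
{A, G}⁺ = {A, B, C, D, E, F, G}, which is every attribute, so {A, G} is a candidate key.
{A, E, F}⁺ = {A, B, C, D, E, F, G}, which is every attribute, so {A, E, F} is a candidate key.
Any other superkey properly contains one of these, so there are no further candidate keys.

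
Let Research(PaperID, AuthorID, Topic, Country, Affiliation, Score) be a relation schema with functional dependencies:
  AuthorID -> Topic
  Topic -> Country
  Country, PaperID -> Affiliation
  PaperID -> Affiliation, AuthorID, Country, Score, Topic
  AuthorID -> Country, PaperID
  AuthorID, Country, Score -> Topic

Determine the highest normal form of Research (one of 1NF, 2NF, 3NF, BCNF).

2NF

Candidate keys: {AuthorID}, {PaperID}. Prime attributes: {AuthorID, PaperID}.
Topic -> Country: {Topic}⁺ = {Country, Topic}, which is not all of the attributes, so the left side is not a superkey — BCNF is violated.
Because {Country} is non-prime and the left side of Topic -> Country is not a superkey, the relation is not in 3NF.
All keys have size 1, which rules out partial dependencies — 2NF is satisfied.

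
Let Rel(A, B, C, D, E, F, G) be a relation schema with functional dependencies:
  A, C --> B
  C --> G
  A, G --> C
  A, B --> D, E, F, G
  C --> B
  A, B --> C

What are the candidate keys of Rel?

{A, B}, {A, C}, {A, G}

No FD produces {A}, so it must be in every candidate key.
{A, B}⁺ = {A, B, C, D, E, F, G}, which is every attribute, so {A, B} is a candidate key.
{A, C}⁺ = {A, B, C, D, E, F, G}, which is every attribute, so {A, C} is a candidate key.
{A, G}⁺ = {A, B, C, D, E, F, G}, which is every attribute, so {A, G} is a candidate key.
These are minimal and exhaustive — every other superkey contains one of them.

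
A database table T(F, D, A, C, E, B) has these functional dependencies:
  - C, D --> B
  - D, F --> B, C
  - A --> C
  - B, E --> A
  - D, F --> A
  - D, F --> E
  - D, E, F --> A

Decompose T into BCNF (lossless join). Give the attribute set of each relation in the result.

Candidate key of the original relation: {D, F}.
Within {A, B, C, D, E, F}: {C, D}⁺ ∩ {A, B, C, D, E, F} = {B, C, D}, not the whole set, so C, D --> B violates BCNF; decompose into {B, C, D} and {A, C, D, E, F}.
{B, C, D} is in BCNF.
Within {A, C, D, E, F}: {A}⁺ ∩ {A, C, D, E, F} = {A, C}, not the whole set, so A --> C violates BCNF; decompose into {A, C} and {A, D, E, F}.
{A, C} is in BCNF.
{A, D, E, F} is in BCNF.

{A, C}; {A, D, E, F}; {B, C, D}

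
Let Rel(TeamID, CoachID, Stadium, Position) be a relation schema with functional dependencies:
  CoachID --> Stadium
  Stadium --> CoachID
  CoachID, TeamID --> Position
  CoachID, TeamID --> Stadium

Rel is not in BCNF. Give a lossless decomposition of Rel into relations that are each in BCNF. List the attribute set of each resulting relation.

Candidate keys of the original relation: {CoachID, TeamID}, {Stadium, TeamID}.
{CoachID, Position, Stadium, TeamID}: {CoachID} determines {CoachID, Stadium} here but is not a superkey — split on CoachID --> Stadium, giving {CoachID, Stadium} and {CoachID, Position, TeamID}.
{CoachID, Stadium} is in BCNF.
{CoachID, Position, TeamID} is in BCNF.

{CoachID, Position, TeamID}; {CoachID, Stadium}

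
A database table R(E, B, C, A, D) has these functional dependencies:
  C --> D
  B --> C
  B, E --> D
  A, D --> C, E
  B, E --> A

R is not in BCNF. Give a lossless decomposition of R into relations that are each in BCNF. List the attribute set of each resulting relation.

{A, B, E}; {B, C}; {C, D}

Candidate keys of the original relation: {A, B}, {B, E}.
In {A, B, C, D, E}, {C} is not a superkey ({C}⁺ restricted to this set is {C, D}), so split on C --> D into {C, D} and {A, B, C, E}.
{C, D} has no BCNF violation.
In {A, B, C, E}, {B} is not a superkey ({B}⁺ restricted to this set is {B, C}), so split on B --> C into {B, C} and {A, B, E}.
{B, C} has no BCNF violation.
{A, B, E} has no BCNF violation.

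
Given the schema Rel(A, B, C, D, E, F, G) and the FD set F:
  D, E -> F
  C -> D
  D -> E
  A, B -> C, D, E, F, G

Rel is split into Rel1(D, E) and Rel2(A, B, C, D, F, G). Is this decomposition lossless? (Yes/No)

Yes

Common attributes: {D}; their closure is {D, E, F}.
This includes all of Rel1, so the common attributes are a superkey of Rel1 — the join is lossless.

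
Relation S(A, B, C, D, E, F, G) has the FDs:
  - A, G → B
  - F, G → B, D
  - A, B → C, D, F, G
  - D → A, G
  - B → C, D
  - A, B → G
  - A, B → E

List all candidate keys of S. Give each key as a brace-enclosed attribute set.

Closure of {B} is {A, B, C, D, E, F, G}, the whole schema; {B} is a candidate key.
Closure of {D} is {A, B, C, D, E, F, G}, the whole schema; {D} is a candidate key.
Closure of {A, G} is {A, B, C, D, E, F, G}, the whole schema; {A, G} is a candidate key.
Closure of {F, G} is {A, B, C, D, E, F, G}, the whole schema; {F, G} is a candidate key.
No proper subset of any of these is a key, and no other minimal superkey exists.

{A, G}, {B}, {D}, {F, G}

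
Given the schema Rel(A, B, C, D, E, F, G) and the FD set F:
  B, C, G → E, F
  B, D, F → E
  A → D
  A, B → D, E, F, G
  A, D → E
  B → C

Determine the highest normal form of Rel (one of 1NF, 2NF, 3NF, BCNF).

Candidate key: {A, B}. Prime attributes: {A, B}.
B, C, G → E, F: {B, C, G}⁺ = {B, C, E, F, G}, which is not all of the attributes, so the left side is not a superkey — BCNF is violated.
B, C, G → E, F has non-prime {E, F} on the right and a non-superkey on the left, so 3NF fails.
{A} is a proper subset of the key {A, B}, and {A}⁺ contains the non-prime attributes {D, E} — a partial dependency, so 2NF is violated.

1NF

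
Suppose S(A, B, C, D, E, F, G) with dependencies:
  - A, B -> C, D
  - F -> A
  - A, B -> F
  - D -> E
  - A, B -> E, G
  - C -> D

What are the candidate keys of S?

{A, B}, {B, F}

Attributes never on any right-hand side: {B} — every candidate key must contain it.
{A, B} is a candidate key since {A, B}⁺ = {A, B, C, D, E, F, G} covers every attribute.
{B, F} is a candidate key since {B, F}⁺ = {A, B, C, D, E, F, G} covers every attribute.
No proper subset of any of these is a key, and no other minimal superkey exists.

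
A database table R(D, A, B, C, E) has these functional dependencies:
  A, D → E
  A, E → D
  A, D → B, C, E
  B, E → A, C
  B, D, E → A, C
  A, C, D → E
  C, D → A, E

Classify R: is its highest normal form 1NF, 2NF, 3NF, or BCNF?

BCNF

Candidate keys: {A, D}, {A, E}, {B, E}, {C, D}. Prime attributes: {A, B, C, D, E}.
The left-hand side of every FD is a superkey, so BCNF is satisfied.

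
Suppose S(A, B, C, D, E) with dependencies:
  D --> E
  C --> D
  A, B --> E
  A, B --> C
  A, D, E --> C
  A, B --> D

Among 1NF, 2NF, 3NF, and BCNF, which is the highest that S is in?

Candidate key: {A, B}. Prime attributes: {A, B}.
For D --> E we have {D}⁺ = {D, E}; {D} is not a superkey, so BCNF fails.
D --> E has non-prime {E} on the right and a non-superkey on the left, so 3NF fails.
Checking every proper subset of each key, none determines a non-prime attribute — 2NF is satisfied.

2NF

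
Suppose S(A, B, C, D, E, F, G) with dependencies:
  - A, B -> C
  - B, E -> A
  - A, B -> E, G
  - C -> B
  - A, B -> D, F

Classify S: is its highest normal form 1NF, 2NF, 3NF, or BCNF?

Candidate keys: {A, B}, {A, C}, {B, E}, {C, E}. Prime attributes: {A, B, C, E}.
For C -> B we have {C}⁺ = {B, C}; {C} is not a superkey, so BCNF fails.
Its right-hand attributes {B} are all prime, as are those of every other non-superkey FD — the relation is in 3NF.

3NF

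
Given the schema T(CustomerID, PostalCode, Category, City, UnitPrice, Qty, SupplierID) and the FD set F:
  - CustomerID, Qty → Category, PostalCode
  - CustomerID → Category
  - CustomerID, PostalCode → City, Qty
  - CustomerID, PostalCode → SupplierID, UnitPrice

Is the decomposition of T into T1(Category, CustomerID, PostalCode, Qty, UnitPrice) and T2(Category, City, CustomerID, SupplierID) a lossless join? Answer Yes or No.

No

The shared attributes are {Category, CustomerID} and {Category, CustomerID}⁺ = {Category, CustomerID}.
Neither T1 nor T2 is contained in that closure, so the decomposition is lossy.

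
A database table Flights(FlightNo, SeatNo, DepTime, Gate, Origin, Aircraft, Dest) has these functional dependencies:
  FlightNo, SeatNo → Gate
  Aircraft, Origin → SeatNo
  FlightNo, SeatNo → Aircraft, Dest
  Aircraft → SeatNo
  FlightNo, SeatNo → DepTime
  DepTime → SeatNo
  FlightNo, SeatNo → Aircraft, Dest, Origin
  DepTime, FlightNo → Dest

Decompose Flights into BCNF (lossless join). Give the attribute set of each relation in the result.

{Aircraft, DepTime, Dest, FlightNo, Gate, Origin}; {Aircraft, SeatNo}

Candidate keys of the original relation: {Aircraft, FlightNo}, {DepTime, FlightNo}, {FlightNo, SeatNo}.
In {Aircraft, DepTime, Dest, FlightNo, Gate, Origin, SeatNo}, {Aircraft, Origin} is not a superkey ({Aircraft, Origin}⁺ restricted to this set is {Aircraft, Origin, SeatNo}), so split on Aircraft, Origin → SeatNo into {Aircraft, Origin, SeatNo} and {Aircraft, DepTime, Dest, FlightNo, Gate, Origin}.
In {Aircraft, Origin, SeatNo}, {Aircraft} is not a superkey ({Aircraft}⁺ restricted to this set is {Aircraft, SeatNo}), so split on Aircraft → SeatNo into {Aircraft, SeatNo} and {Aircraft, Origin}.
{Aircraft, SeatNo}: every determinant is a superkey — BCNF.
{Aircraft, Origin}: every determinant is a superkey — BCNF.
{Aircraft, DepTime, Dest, FlightNo, Gate, Origin}: every determinant is a superkey — BCNF.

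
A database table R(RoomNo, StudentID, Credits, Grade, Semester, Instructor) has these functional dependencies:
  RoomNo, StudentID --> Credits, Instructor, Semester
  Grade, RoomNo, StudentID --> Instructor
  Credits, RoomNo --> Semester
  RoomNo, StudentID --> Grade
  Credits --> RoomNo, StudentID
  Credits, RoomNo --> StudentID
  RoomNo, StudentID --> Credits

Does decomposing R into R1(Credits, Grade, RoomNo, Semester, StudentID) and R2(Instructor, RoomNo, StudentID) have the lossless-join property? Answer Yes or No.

Yes

The shared attributes are {RoomNo, StudentID} and {RoomNo, StudentID}⁺ = {Credits, Grade, Instructor, RoomNo, Semester, StudentID}.
Since R1 ⊆ {Credits, Grade, Instructor, RoomNo, Semester, StudentID}, the intersection is a superkey of R1; the decomposition is lossless.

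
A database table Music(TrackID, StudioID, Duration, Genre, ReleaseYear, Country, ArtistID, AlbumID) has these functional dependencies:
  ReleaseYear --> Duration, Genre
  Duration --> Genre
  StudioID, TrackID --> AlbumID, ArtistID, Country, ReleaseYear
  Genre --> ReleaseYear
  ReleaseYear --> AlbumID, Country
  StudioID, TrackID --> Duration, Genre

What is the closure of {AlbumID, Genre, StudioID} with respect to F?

Start with {AlbumID, Genre, StudioID}.
Genre --> ReleaseYear applies; add {ReleaseYear} → now {AlbumID, Genre, ReleaseYear, StudioID}.
ReleaseYear --> AlbumID, Country applies; add {Country} → now {AlbumID, Country, Genre, ReleaseYear, StudioID}.
ReleaseYear --> Duration, Genre applies; add {Duration} → now {AlbumID, Country, Duration, Genre, ReleaseYear, StudioID}.
No further FD applies.

{AlbumID, Country, Duration, Genre, ReleaseYear, StudioID}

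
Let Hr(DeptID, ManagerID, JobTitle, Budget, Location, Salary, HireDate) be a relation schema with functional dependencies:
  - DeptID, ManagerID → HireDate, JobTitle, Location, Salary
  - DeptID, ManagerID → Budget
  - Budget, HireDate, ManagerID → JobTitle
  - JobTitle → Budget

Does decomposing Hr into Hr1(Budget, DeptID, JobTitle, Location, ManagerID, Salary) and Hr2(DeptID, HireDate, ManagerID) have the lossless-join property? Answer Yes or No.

The shared attributes are {DeptID, ManagerID} and {DeptID, ManagerID}⁺ = {Budget, DeptID, HireDate, JobTitle, Location, ManagerID, Salary}.
Since Hr1 ⊆ {Budget, DeptID, HireDate, JobTitle, Location, ManagerID, Salary}, the intersection is a superkey of Hr1; the decomposition is lossless.

Yes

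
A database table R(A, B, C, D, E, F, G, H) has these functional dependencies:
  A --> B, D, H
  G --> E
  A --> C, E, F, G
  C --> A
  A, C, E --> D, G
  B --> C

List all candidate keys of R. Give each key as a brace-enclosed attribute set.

{A}⁺ = {A, B, C, D, E, F, G, H}, which is every attribute, so {A} is a candidate key.
{B}⁺ = {A, B, C, D, E, F, G, H}, which is every attribute, so {B} is a candidate key.
{C}⁺ = {A, B, C, D, E, F, G, H}, which is every attribute, so {C} is a candidate key.
No proper subset of any of these is a key, and no other minimal superkey exists.

{A}, {B}, {C}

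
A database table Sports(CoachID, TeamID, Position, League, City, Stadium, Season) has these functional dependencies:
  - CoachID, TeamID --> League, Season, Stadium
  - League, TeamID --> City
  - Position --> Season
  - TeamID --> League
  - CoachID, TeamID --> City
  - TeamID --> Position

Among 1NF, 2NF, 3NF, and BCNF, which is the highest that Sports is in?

Candidate key: {CoachID, TeamID}. Prime attributes: {CoachID, TeamID}.
For League, TeamID --> City we have {League, TeamID}⁺ = {City, League, Position, Season, TeamID}; {League, TeamID} is not a superkey, so BCNF fails.
Because {City} is non-prime and the left side of League, TeamID --> City is not a superkey, the relation is not in 3NF.
The proper key subset {TeamID} of {CoachID, TeamID} determines non-prime {City, League, Position, Season}, so the relation is not even in 2NF.

1NF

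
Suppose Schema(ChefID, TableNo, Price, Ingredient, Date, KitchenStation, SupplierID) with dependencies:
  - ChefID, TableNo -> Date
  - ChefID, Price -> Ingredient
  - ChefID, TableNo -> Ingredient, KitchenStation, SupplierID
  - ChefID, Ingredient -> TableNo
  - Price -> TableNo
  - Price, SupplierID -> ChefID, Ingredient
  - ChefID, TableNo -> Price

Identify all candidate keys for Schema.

{ChefID, Ingredient} is a candidate key since {ChefID, Ingredient}⁺ = {ChefID, Date, Ingredient, KitchenStation, Price, SupplierID, TableNo} covers every attribute.
{ChefID, Price} is a candidate key since {ChefID, Price}⁺ = {ChefID, Date, Ingredient, KitchenStation, Price, SupplierID, TableNo} covers every attribute.
{ChefID, TableNo} is a candidate key since {ChefID, TableNo}⁺ = {ChefID, Date, Ingredient, KitchenStation, Price, SupplierID, TableNo} covers every attribute.
{Price, SupplierID} is a candidate key since {Price, SupplierID}⁺ = {ChefID, Date, Ingredient, KitchenStation, Price, SupplierID, TableNo} covers every attribute.
Any other superkey properly contains one of these, so there are no further candidate keys.

{ChefID, Ingredient}, {ChefID, Price}, {ChefID, TableNo}, {Price, SupplierID}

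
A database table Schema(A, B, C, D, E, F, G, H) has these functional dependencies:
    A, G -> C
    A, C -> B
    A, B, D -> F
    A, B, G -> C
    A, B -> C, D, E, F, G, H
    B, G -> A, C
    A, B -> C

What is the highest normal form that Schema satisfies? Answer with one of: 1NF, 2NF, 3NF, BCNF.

BCNF

Candidate keys: {A, B}, {A, C}, {A, G}, {B, G}. Prime attributes: {A, B, C, G}.
The left-hand side of every FD is a superkey, so BCNF is satisfied.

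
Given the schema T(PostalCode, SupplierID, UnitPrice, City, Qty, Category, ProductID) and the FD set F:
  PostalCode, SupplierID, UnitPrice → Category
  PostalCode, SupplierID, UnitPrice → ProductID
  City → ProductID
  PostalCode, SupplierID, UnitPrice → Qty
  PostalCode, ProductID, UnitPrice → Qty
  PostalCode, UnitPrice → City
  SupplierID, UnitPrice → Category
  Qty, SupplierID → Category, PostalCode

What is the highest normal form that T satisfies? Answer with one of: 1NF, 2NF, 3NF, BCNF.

1NF

Candidate keys: {PostalCode, SupplierID, UnitPrice}, {Qty, SupplierID, UnitPrice}. Prime attributes: {PostalCode, Qty, SupplierID, UnitPrice}.
City → ProductID breaks BCNF: {City}⁺ = {City, ProductID}, so {City} is not a superkey.
City → ProductID has non-prime {ProductID} on the right and a non-superkey on the left, so 3NF fails.
{PostalCode, UnitPrice} is a proper subset of the key {PostalCode, SupplierID, UnitPrice}, and {PostalCode, UnitPrice}⁺ contains the non-prime attributes {City, ProductID} — a partial dependency, so 2NF is violated.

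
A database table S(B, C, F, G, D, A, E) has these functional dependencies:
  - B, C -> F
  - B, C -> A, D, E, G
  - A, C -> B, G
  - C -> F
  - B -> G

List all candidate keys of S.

No FD produces {C}, so it must be in every candidate key.
Closure of {A, C} is {A, B, C, D, E, F, G}, the whole schema; {A, C} is a candidate key.
Closure of {B, C} is {A, B, C, D, E, F, G}, the whole schema; {B, C} is a candidate key.
Any other superkey properly contains one of these, so there are no further candidate keys.

{A, C}, {B, C}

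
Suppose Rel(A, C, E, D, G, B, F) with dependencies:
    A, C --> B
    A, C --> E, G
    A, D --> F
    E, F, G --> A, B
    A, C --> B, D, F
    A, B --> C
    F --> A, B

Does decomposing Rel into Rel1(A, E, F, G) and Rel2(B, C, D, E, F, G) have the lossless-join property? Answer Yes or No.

Yes

Rel1 ∩ Rel2 = {E, F, G}; its closure under F is {A, B, C, D, E, F, G}.
This includes all of Rel1, so the common attributes are a superkey of Rel1 — the join is lossless.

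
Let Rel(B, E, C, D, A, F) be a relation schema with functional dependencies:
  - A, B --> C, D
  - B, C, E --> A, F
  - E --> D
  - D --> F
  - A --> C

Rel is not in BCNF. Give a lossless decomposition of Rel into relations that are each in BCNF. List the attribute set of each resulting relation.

{A, B, D}; {A, B, E}; {A, C}; {D, F}

Candidate keys of the original relation: {A, B, E}, {B, C, E}.
In {A, B, C, D, E, F}, {A, B} is not a superkey ({A, B}⁺ restricted to this set is {A, B, C, D, F}), so split on A, B --> C, D, F into {A, B, C, D, F} and {A, B, E}.
In {A, B, C, D, F}, {D} is not a superkey ({D}⁺ restricted to this set is {D, F}), so split on D --> F into {D, F} and {A, B, C, D}.
{D, F} is in BCNF.
In {A, B, C, D}, {A} is not a superkey ({A}⁺ restricted to this set is {A, C}), so split on A --> C into {A, C} and {A, B, D}.
{A, C} is in BCNF.
{A, B, D} is in BCNF.
{A, B, E} is in BCNF.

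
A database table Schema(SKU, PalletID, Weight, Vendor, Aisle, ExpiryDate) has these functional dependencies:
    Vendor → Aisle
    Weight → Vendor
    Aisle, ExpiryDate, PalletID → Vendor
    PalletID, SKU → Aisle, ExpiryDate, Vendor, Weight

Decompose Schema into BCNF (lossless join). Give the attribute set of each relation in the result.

Candidate key of the original relation: {PalletID, SKU}.
{Aisle, ExpiryDate, PalletID, SKU, Vendor, Weight}: {Vendor} determines {Aisle, Vendor} here but is not a superkey — split on Vendor → Aisle, giving {Aisle, Vendor} and {ExpiryDate, PalletID, SKU, Vendor, Weight}.
{Aisle, Vendor}: every determinant is a superkey — BCNF.
{ExpiryDate, PalletID, SKU, Vendor, Weight}: {Weight} determines {Vendor, Weight} here but is not a superkey — split on Weight → Vendor, giving {Vendor, Weight} and {ExpiryDate, PalletID, SKU, Weight}.
{Vendor, Weight}: every determinant is a superkey — BCNF.
{ExpiryDate, PalletID, SKU, Weight}: every determinant is a superkey — BCNF.

{Aisle, Vendor}; {ExpiryDate, PalletID, SKU, Weight}; {Vendor, Weight}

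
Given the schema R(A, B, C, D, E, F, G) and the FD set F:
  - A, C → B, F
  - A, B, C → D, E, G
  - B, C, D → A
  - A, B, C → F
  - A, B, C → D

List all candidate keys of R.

{A, C}, {B, C, D}

No FD produces {C}, so it must be in every candidate key.
{A, C} is a candidate key since {A, C}⁺ = {A, B, C, D, E, F, G} covers every attribute.
{B, C, D} is a candidate key since {B, C, D}⁺ = {A, B, C, D, E, F, G} covers every attribute.
These are minimal and exhaustive — every other superkey contains one of them.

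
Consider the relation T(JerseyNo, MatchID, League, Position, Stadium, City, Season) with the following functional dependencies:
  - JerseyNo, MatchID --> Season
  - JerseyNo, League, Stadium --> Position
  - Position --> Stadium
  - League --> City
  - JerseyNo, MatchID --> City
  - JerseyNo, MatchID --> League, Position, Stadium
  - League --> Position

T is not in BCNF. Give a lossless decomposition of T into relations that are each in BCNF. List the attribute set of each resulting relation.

Candidate key of the original relation: {JerseyNo, MatchID}.
Within {City, JerseyNo, League, MatchID, Position, Season, Stadium}: {JerseyNo, League, Stadium}⁺ ∩ {City, JerseyNo, League, MatchID, Position, Season, Stadium} = {City, JerseyNo, League, Position, Stadium}, not the whole set, so JerseyNo, League, Stadium --> City, Position violates BCNF; decompose into {City, JerseyNo, League, Position, Stadium} and {JerseyNo, League, MatchID, Season, Stadium}.
Within {City, JerseyNo, League, Position, Stadium}: {Position}⁺ ∩ {City, JerseyNo, League, Position, Stadium} = {Position, Stadium}, not the whole set, so Position --> Stadium violates BCNF; decompose into {Position, Stadium} and {City, JerseyNo, League, Position}.
{Position, Stadium} is in BCNF.
Within {City, JerseyNo, League, Position}: {League}⁺ ∩ {City, JerseyNo, League, Position} = {City, League, Position}, not the whole set, so League --> City, Position violates BCNF; decompose into {City, League, Position} and {JerseyNo, League}.
{City, League, Position} is in BCNF.
{JerseyNo, League} is in BCNF.
Within {JerseyNo, League, MatchID, Season, Stadium}: {League}⁺ ∩ {JerseyNo, League, MatchID, Season, Stadium} = {League, Stadium}, not the whole set, so League --> Stadium violates BCNF; decompose into {League, Stadium} and {JerseyNo, League, MatchID, Season}.
{League, Stadium} is in BCNF.
{JerseyNo, League, MatchID, Season} is in BCNF.

{City, League, Position}; {JerseyNo, League, MatchID, Season}; {League, Stadium}; {Position, Stadium}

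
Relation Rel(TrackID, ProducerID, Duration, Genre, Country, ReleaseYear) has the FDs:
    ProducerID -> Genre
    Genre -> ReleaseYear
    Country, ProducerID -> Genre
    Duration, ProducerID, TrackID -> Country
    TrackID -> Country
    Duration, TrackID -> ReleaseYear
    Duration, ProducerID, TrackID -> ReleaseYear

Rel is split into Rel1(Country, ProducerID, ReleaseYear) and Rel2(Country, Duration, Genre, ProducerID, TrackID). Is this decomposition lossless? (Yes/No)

Yes

The shared attributes are {Country, ProducerID} and {Country, ProducerID}⁺ = {Country, Genre, ProducerID, ReleaseYear}.
Since Rel1 ⊆ {Country, Genre, ProducerID, ReleaseYear}, the intersection is a superkey of Rel1; the decomposition is lossless.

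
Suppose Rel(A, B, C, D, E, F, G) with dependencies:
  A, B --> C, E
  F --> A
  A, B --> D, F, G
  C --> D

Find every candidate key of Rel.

Attributes never on any right-hand side: {B} — every candidate key must contain it.
{A, B}⁺ = {A, B, C, D, E, F, G} — all of the relation — so {A, B} is a candidate key.
{B, F}⁺ = {A, B, C, D, E, F, G} — all of the relation — so {B, F} is a candidate key.
No proper subset of any of these is a key, and no other minimal superkey exists.

{A, B}, {B, F}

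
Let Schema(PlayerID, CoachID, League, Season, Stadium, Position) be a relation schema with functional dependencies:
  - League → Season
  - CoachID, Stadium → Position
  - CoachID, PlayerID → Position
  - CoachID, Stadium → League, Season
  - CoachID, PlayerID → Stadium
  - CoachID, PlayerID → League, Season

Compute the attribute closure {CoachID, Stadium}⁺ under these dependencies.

{CoachID, League, Position, Season, Stadium}

Start with {CoachID, Stadium}.
CoachID, Stadium → Position applies; add {Position} → now {CoachID, Position, Stadium}.
CoachID, Stadium → League, Season applies; add {League, Season} → now {CoachID, League, Position, Season, Stadium}.
No further FD applies.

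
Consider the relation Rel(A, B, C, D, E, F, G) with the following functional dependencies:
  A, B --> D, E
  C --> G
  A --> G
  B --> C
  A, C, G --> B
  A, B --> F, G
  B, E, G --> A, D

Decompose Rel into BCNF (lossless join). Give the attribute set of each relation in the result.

Candidate keys of the original relation: {A, B}, {A, C}, {B, E}.
In {A, B, C, D, E, F, G}, {C} is not a superkey ({C}⁺ restricted to this set is {C, G}), so split on C --> G into {C, G} and {A, B, C, D, E, F}.
{C, G}: every determinant is a superkey — BCNF.
In {A, B, C, D, E, F}, {B} is not a superkey ({B}⁺ restricted to this set is {B, C}), so split on B --> C into {B, C} and {A, B, D, E, F}.
{B, C}: every determinant is a superkey — BCNF.
{A, B, D, E, F}: every determinant is a superkey — BCNF.

{A, B, D, E, F}; {B, C}; {C, G}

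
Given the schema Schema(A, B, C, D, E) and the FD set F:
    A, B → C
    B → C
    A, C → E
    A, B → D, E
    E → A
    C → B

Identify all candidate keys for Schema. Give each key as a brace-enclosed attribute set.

{A, B}⁺ = {A, B, C, D, E}, which is every attribute, so {A, B} is a candidate key.
{A, C}⁺ = {A, B, C, D, E}, which is every attribute, so {A, C} is a candidate key.
{B, E}⁺ = {A, B, C, D, E}, which is every attribute, so {B, E} is a candidate key.
{C, E}⁺ = {A, B, C, D, E}, which is every attribute, so {C, E} is a candidate key.
No proper subset of any of these is a key, and no other minimal superkey exists.

{A, B}, {A, C}, {B, E}, {C, E}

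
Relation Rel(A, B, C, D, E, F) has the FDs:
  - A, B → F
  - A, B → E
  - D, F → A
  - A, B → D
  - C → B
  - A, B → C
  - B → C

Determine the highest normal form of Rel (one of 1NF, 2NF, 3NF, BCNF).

Candidate keys: {A, B}, {A, C}, {B, D, F}, {C, D, F}. Prime attributes: {A, B, C, D, F}.
For D, F → A we have {D, F}⁺ = {A, D, F}; {D, F} is not a superkey, so BCNF fails.
Its right-hand attributes {A} are all prime, as are those of every other non-superkey FD — the relation is in 3NF.

3NF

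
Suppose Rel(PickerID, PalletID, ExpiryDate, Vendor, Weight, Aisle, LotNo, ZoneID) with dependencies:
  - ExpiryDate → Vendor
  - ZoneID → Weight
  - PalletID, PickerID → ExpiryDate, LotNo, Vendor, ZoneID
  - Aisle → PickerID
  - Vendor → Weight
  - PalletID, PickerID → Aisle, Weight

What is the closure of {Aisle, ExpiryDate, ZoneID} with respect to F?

Start with {Aisle, ExpiryDate, ZoneID}.
ExpiryDate → Vendor applies; add {Vendor} → now {Aisle, ExpiryDate, Vendor, ZoneID}.
ZoneID → Weight applies; add {Weight} → now {Aisle, ExpiryDate, Vendor, Weight, ZoneID}.
Aisle → PickerID applies; add {PickerID} → now {Aisle, ExpiryDate, PickerID, Vendor, Weight, ZoneID}.
No further FD applies.

{Aisle, ExpiryDate, PickerID, Vendor, Weight, ZoneID}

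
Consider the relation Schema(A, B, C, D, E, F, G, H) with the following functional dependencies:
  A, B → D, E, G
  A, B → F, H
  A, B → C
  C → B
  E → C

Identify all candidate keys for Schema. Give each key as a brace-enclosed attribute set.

Attributes never on any right-hand side: {A} — every candidate key must contain it.
Closure of {A, B} is {A, B, C, D, E, F, G, H}, the whole schema; {A, B} is a candidate key.
Closure of {A, C} is {A, B, C, D, E, F, G, H}, the whole schema; {A, C} is a candidate key.
Closure of {A, E} is {A, B, C, D, E, F, G, H}, the whole schema; {A, E} is a candidate key.
No proper subset of any of these is a key, and no other minimal superkey exists.

{A, B}, {A, C}, {A, E}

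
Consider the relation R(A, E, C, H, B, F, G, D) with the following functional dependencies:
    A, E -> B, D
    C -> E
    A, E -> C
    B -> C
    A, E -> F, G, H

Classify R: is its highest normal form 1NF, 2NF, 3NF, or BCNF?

Candidate keys: {A, B}, {A, C}, {A, E}. Prime attributes: {A, B, C, E}.
For C -> E we have {C}⁺ = {C, E}; {C} is not a superkey, so BCNF fails.
Its right-hand attributes {E} are all prime, as are those of every other non-superkey FD — the relation is in 3NF.

3NF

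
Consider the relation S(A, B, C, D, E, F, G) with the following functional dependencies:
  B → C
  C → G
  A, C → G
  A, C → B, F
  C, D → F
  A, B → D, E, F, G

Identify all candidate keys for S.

No FD produces {A}, so it must be in every candidate key.
{A, B}⁺ = {A, B, C, D, E, F, G} — all of the relation — so {A, B} is a candidate key.
{A, C}⁺ = {A, B, C, D, E, F, G} — all of the relation — so {A, C} is a candidate key.
Any other superkey properly contains one of these, so there are no further candidate keys.

{A, B}, {A, C}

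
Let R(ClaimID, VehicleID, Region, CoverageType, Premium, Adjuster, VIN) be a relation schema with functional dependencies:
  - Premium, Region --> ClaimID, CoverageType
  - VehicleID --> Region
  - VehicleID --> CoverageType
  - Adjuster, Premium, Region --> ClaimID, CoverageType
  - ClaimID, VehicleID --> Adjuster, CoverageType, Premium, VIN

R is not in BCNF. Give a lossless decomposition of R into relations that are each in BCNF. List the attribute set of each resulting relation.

{Adjuster, Premium, VIN, VehicleID}; {ClaimID, CoverageType, Premium, Region}; {Region, VehicleID}

Candidate keys of the original relation: {ClaimID, VehicleID}, {Premium, VehicleID}.
{Adjuster, ClaimID, CoverageType, Premium, Region, VIN, VehicleID}: {Premium, Region} determines {ClaimID, CoverageType, Premium, Region} here but is not a superkey — split on Premium, Region --> ClaimID, CoverageType, giving {ClaimID, CoverageType, Premium, Region} and {Adjuster, Premium, Region, VIN, VehicleID}.
{ClaimID, CoverageType, Premium, Region}: every determinant is a superkey — BCNF.
{Adjuster, Premium, Region, VIN, VehicleID}: {VehicleID} determines {Region, VehicleID} here but is not a superkey — split on VehicleID --> Region, giving {Region, VehicleID} and {Adjuster, Premium, VIN, VehicleID}.
{Region, VehicleID}: every determinant is a superkey — BCNF.
{Adjuster, Premium, VIN, VehicleID}: every determinant is a superkey — BCNF.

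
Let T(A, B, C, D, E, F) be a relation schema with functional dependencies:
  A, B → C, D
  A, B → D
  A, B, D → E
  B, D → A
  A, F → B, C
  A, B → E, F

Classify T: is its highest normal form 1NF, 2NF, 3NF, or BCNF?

Candidate keys: {A, B}, {A, F}, {B, D}. Prime attributes: {A, B, D, F}.
Every FD has a superkey on the left, so the relation is in BCNF.

BCNF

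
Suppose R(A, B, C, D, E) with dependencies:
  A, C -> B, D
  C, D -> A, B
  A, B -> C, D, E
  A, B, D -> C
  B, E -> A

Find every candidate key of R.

Closure of {A, B} is {A, B, C, D, E}, the whole schema; {A, B} is a candidate key.
Closure of {A, C} is {A, B, C, D, E}, the whole schema; {A, C} is a candidate key.
Closure of {B, E} is {A, B, C, D, E}, the whole schema; {B, E} is a candidate key.
Closure of {C, D} is {A, B, C, D, E}, the whole schema; {C, D} is a candidate key.
No proper subset of any of these is a key, and no other minimal superkey exists.

{A, B}, {A, C}, {B, E}, {C, D}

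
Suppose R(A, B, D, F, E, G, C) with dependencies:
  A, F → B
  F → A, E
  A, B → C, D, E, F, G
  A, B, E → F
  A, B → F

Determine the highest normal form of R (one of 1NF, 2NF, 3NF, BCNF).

BCNF

Candidate keys: {A, B}, {F}. Prime attributes: {A, B, F}.
Every FD has a superkey on the left, so the relation is in BCNF.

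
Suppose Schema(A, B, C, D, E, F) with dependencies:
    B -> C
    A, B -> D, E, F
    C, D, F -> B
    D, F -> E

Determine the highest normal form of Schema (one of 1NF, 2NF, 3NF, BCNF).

1NF

Candidate keys: {A, B}, {A, C, D, F}. Prime attributes: {A, B, C, D, F}.
B -> C breaks BCNF: {B}⁺ = {B, C}, so {B} is not a superkey.
D, F -> E has non-prime {E} on the right and a non-superkey on the left, so 3NF fails.
Since {D, F} ⊂ {A, C, D, F} and {D, F}⁺ ⊇ {E} with {E} non-prime, there is a partial dependency; 2NF fails.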